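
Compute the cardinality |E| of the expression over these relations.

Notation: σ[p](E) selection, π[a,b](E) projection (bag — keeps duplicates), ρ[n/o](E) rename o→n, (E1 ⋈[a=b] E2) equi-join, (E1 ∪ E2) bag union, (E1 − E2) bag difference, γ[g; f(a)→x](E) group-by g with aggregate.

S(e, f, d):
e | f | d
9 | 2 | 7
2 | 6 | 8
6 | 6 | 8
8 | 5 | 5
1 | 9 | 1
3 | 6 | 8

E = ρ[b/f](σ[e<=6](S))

Per-node cardinality:
  S → 6
  σ[e<=6](S) → 4
  ρ[b/f](σ[e<=6](S)) → 4

|E| = 4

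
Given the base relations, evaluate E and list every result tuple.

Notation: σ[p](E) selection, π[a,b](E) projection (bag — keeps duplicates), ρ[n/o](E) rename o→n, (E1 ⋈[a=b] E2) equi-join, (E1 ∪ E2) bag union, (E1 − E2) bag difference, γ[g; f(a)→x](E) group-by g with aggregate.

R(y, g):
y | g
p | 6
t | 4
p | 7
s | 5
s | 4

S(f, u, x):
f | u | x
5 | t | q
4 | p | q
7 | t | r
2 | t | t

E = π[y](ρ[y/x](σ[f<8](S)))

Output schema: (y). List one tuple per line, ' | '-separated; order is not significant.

Subexpression sizes:
  S → 4
  σ[f<8](S) → 4
  ρ[y/x](σ[f<8](S)) → 4
  π[y](ρ[y/x](σ[f<8](S))) → 4

== RESULT ==
y
q
q
r
t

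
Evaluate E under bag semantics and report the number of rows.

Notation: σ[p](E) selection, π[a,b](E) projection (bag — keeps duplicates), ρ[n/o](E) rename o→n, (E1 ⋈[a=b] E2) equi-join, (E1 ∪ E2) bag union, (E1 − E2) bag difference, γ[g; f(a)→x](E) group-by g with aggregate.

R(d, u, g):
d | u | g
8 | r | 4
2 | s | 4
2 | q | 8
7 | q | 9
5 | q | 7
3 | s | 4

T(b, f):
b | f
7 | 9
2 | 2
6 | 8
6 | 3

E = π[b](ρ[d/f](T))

Per-node cardinality:
  T → 4
  ρ[d/f](T) → 4
  π[b](ρ[d/f](T)) → 4

|E| = 4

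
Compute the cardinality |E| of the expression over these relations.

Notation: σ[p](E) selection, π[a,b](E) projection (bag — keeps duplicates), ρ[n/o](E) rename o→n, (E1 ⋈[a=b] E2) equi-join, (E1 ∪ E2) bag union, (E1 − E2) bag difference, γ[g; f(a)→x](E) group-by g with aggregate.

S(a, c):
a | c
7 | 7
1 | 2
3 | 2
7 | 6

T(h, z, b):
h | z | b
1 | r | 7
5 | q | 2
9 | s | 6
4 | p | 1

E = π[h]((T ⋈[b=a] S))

Row counts bottom-up:
  T → 4
  S → 4
  (T ⋈[b=a] S) → 3
  π[h]((T ⋈[b=a] S)) → 3

|E| = 3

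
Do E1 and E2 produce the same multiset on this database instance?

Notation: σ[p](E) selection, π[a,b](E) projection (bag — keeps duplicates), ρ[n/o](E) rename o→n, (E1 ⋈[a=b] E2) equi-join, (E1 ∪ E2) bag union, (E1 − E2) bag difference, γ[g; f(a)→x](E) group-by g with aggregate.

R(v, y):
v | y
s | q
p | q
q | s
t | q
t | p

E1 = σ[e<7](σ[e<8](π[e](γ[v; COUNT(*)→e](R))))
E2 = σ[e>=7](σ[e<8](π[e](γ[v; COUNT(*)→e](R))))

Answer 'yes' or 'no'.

E1 stepwise |·|:
  R → 5
  γ[v; COUNT(*)→e](R) → 4
  π[e](γ[v; COUNT(*)→e](R)) → 4
  σ[e<8](π[e](γ[v; COUNT(*)→e](R))) → 4
  σ[e<7](σ[e<8](π[e](γ[v; COUNT(*)→e](R)))) → 4
E2 stepwise |·|:
  R → 5
  γ[v; COUNT(*)→e](R) → 4
  π[e](γ[v; COUNT(*)→e](R)) → 4
  σ[e<8](π[e](γ[v; COUNT(*)→e](R))) → 4
  σ[e>=7](σ[e<8](π[e](γ[v; COUNT(*)→e](R)))) → 0

E1 result:
e
1
1
1
2
E2 result:
e
(0 rows)
Witness: (1,) appears 3× in E1 but 0× in E2.

no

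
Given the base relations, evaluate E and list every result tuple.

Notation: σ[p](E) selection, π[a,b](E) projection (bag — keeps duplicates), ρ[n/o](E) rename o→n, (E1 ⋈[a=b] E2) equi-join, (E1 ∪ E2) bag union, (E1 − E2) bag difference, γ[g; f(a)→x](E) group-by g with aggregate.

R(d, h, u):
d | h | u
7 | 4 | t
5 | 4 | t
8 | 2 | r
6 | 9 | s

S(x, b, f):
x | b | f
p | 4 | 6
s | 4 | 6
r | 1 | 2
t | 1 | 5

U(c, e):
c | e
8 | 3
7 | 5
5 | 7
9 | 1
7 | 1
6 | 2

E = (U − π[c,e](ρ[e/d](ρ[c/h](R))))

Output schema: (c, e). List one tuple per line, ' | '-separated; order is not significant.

Row counts bottom-up:
  U → 6
  R → 4
  ρ[c/h](R) → 4
  ρ[e/d](ρ[c/h](R)) → 4
  π[c,e](ρ[e/d](ρ[c/h](R))) → 4
  (U − π[c,e](ρ[e/d](ρ[c/h](R)))) → 6

== RESULT ==
c | e
5 | 7
6 | 2
7 | 1
7 | 5
8 | 3
9 | 1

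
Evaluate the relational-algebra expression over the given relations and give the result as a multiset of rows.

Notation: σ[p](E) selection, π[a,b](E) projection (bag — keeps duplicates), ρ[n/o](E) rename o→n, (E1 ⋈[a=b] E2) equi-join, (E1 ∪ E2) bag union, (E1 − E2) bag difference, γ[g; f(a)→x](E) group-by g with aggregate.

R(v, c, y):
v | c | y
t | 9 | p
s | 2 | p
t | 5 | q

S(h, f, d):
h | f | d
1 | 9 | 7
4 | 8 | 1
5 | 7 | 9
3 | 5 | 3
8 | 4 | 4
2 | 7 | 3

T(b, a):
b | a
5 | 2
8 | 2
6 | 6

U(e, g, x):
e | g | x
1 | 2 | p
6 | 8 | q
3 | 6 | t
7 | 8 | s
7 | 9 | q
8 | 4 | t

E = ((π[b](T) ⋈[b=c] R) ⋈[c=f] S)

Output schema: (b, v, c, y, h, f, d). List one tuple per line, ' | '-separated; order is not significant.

Row counts bottom-up:
  T → 3
  π[b](T) → 3
  R → 3
  (π[b](T) ⋈[b=c] R) → 1
  S → 6
  ((π[b](T) ⋈[b=c] R) ⋈[c=f] S) → 1

== RESULT ==
b | v | c | y | h | f | d
5 | t | 5 | q | 3 | 5 | 3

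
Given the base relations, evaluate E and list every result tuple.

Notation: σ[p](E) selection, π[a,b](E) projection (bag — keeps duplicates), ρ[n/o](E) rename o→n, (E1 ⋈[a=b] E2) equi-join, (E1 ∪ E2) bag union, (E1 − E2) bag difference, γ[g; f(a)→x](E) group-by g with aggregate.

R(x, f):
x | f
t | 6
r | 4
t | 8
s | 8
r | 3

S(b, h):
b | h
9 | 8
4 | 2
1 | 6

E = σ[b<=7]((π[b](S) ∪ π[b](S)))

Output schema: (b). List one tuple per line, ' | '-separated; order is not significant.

Stepwise |·|:
  S → 3
  π[b](S) → 3
  S → 3
  π[b](S) → 3
  (π[b](S) ∪ π[b](S)) → 6
  σ[b<=7]((π[b](S) ∪ π[b](S))) → 4

== RESULT ==
b
1
1
4
4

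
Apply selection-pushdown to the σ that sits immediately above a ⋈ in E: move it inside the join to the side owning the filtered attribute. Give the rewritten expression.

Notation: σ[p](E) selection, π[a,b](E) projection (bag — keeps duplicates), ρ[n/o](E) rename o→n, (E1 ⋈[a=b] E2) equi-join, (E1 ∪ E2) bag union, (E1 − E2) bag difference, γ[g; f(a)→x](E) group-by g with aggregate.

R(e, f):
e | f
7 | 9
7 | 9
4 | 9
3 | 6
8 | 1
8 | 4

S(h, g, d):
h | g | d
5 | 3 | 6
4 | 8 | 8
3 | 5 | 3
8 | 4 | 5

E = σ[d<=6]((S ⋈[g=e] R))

σ filters on d, owned by the left side.
E' = (σ[d<=6](S) ⋈[g=e] R)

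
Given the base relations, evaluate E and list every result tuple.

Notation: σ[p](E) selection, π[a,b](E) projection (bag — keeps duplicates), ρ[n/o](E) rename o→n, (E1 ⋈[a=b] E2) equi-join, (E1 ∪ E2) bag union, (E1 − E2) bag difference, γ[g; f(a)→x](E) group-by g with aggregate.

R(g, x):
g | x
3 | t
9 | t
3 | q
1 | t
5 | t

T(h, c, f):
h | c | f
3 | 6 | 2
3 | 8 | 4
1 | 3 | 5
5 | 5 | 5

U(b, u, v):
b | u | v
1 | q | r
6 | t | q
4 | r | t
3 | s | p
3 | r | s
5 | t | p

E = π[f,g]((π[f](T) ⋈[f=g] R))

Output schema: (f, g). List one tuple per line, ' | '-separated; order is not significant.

Stepwise |·|:
  T → 4
  π[f](T) → 4
  R → 5
  (π[f](T) ⋈[f=g] R) → 2
  π[f,g]((π[f](T) ⋈[f=g] R)) → 2

== RESULT ==
f | g
5 | 5
5 | 5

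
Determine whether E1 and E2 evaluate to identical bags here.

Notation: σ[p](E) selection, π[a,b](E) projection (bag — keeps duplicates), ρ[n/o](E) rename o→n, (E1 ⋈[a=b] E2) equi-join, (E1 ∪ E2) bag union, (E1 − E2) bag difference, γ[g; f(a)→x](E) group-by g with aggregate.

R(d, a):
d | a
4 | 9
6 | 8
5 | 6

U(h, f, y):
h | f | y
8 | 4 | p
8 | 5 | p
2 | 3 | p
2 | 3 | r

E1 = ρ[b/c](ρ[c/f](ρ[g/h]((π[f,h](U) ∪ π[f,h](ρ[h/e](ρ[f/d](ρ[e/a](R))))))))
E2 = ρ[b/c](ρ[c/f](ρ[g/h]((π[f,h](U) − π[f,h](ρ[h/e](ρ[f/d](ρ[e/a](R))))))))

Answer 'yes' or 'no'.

E1 row counts bottom-up:
  U → 4
  π[f,h](U) → 4
  R → 3
  ρ[e/a](R) → 3
  ρ[f/d](ρ[e/a](R)) → 3
  ρ[h/e](ρ[f/d](ρ[e/a](R))) → 3
  π[f,h](ρ[h/e](ρ[f/d](ρ[e/a](R)))) → 3
  (π[f,h](U) ∪ π[f,h](ρ[h/e](ρ[f/d](ρ[e/a](R))))) → 7
  ρ[g/h]((π[f,h](U) ∪ π[f,h](ρ[h/e](ρ[f/d](ρ[e/a](R)))))) → 7
  ρ[c/f](ρ[g/h]((π[f,h](U) ∪ π[f,h](ρ[h/e](ρ[f/d](ρ[e/a](R))))))) → 7
  ρ[b/c](ρ[c/f](ρ[g/h]((π[f,h](U) ∪ π[f,h](ρ[h/e](ρ[f/d](ρ[e/a](R)))))))) → 7
E2 row counts bottom-up:
  U → 4
  π[f,h](U) → 4
  R → 3
  ρ[e/a](R) → 3
  ρ[f/d](ρ[e/a](R)) → 3
  ρ[h/e](ρ[f/d](ρ[e/a](R))) → 3
  π[f,h](ρ[h/e](ρ[f/d](ρ[e/a](R)))) → 3
  (π[f,h](U) − π[f,h](ρ[h/e](ρ[f/d](ρ[e/a](R))))) → 4
  ρ[g/h]((π[f,h](U) − π[f,h](ρ[h/e](ρ[f/d](ρ[e/a](R)))))) → 4
  ρ[c/f](ρ[g/h]((π[f,h](U) − π[f,h](ρ[h/e](ρ[f/d](ρ[e/a](R))))))) → 4
  ρ[b/c](ρ[c/f](ρ[g/h]((π[f,h](U) − π[f,h](ρ[h/e](ρ[f/d](ρ[e/a](R)))))))) → 4

E1 result:
b | g
3 | 2
3 | 2
4 | 8
4 | 9
5 | 6
5 | 8
6 | 8
E2 result:
b | g
3 | 2
3 | 2
4 | 8
5 | 8
Witness: (4, 9) appears 1× in E1 but 0× in E2.

no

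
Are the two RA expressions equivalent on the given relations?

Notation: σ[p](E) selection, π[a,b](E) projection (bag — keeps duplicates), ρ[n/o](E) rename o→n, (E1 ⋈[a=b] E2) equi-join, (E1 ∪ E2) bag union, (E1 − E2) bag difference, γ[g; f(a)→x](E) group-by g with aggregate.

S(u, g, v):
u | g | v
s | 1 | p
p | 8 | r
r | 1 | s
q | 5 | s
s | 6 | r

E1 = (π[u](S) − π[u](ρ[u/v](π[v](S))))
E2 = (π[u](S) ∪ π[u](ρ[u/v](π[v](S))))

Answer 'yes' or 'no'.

E1 subexpression sizes:
  S → 5
  π[u](S) → 5
  S → 5
  π[v](S) → 5
  ρ[u/v](π[v](S)) → 5
  π[u](ρ[u/v](π[v](S))) → 5
  (π[u](S) − π[u](ρ[u/v](π[v](S)))) → 1
E2 subexpression sizes:
  S → 5
  π[u](S) → 5
  S → 5
  π[v](S) → 5
  ρ[u/v](π[v](S)) → 5
  π[u](ρ[u/v](π[v](S))) → 5
  (π[u](S) ∪ π[u](ρ[u/v](π[v](S)))) → 10

E1 result:
u
q
E2 result:
u
p
p
q
r
r
r
s
s
s
s
Witness: ('s',) appears 0× in E1 but 4× in E2.

no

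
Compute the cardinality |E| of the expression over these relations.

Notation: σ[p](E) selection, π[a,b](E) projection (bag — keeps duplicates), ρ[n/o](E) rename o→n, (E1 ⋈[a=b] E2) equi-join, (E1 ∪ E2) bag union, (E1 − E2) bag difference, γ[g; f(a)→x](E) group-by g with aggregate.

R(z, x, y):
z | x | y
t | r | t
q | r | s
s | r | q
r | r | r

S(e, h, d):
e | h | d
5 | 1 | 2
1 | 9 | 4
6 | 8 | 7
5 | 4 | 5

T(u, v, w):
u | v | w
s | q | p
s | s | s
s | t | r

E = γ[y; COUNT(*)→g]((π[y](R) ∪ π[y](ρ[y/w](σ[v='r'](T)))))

Row counts bottom-up:
  R → 4
  π[y](R) → 4
  T → 3
  σ[v='r'](T) → 0
  ρ[y/w](σ[v='r'](T)) → 0
  π[y](ρ[y/w](σ[v='r'](T))) → 0
  (π[y](R) ∪ π[y](ρ[y/w](σ[v='r'](T)))) → 4
  γ[y; COUNT(*)→g]((π[y](R) ∪ π[y](ρ[y/w](σ[v='r'](T))))) → 4

|E| = 4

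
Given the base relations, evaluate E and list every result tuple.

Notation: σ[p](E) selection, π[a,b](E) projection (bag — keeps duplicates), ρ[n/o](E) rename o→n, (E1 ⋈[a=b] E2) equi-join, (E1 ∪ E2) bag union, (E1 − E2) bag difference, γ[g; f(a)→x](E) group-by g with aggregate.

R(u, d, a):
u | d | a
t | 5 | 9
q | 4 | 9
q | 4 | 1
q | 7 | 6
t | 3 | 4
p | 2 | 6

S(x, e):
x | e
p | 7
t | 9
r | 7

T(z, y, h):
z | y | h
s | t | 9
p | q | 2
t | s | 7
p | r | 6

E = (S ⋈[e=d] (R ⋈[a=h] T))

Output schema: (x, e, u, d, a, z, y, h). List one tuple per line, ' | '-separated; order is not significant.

Stepwise |·|:
  S → 3
  R → 6
  T → 4
  (R ⋈[a=h] T) → 4
  (S ⋈[e=d] (R ⋈[a=h] T)) → 2

== RESULT ==
x | e | u | d | a | z | y | h
p | 7 | q | 7 | 6 | p | r | 6
r | 7 | q | 7 | 6 | p | r | 6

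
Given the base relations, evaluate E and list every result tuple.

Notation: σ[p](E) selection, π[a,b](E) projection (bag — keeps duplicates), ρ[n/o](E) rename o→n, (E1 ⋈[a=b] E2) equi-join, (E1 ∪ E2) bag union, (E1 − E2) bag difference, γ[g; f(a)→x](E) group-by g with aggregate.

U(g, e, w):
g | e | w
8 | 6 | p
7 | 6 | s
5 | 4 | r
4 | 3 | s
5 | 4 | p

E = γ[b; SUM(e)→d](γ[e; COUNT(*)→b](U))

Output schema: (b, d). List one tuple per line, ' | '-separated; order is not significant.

Per-node cardinality:
  U → 5
  γ[e; COUNT(*)→b](U) → 3
  γ[b; SUM(e)→d](γ[e; COUNT(*)→b](U)) → 2

== RESULT ==
b | d
1 | 3
2 | 10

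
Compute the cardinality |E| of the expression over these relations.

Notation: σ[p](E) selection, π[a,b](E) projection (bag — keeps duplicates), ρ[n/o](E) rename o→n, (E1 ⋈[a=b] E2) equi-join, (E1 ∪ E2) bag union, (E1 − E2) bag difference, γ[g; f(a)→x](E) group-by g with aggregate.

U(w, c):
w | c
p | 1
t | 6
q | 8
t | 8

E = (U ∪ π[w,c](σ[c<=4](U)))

Row counts bottom-up:
  U → 4
  U → 4
  σ[c<=4](U) → 1
  π[w,c](σ[c<=4](U)) → 1
  (U ∪ π[w,c](σ[c<=4](U))) → 5

|E| = 5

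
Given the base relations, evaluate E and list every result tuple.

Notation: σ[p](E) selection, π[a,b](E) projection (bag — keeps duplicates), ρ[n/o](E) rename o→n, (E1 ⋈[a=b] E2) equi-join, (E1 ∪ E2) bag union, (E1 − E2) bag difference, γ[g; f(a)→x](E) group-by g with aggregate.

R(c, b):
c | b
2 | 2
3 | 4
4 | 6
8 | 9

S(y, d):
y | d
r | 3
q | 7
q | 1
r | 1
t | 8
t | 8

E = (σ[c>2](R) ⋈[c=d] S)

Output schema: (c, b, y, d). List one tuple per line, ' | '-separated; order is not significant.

Subexpression sizes:
  R → 4
  σ[c>2](R) → 3
  S → 6
  (σ[c>2](R) ⋈[c=d] S) → 3

== RESULT ==
c | b | y | d
3 | 4 | r | 3
8 | 9 | t | 8
8 | 9 | t | 8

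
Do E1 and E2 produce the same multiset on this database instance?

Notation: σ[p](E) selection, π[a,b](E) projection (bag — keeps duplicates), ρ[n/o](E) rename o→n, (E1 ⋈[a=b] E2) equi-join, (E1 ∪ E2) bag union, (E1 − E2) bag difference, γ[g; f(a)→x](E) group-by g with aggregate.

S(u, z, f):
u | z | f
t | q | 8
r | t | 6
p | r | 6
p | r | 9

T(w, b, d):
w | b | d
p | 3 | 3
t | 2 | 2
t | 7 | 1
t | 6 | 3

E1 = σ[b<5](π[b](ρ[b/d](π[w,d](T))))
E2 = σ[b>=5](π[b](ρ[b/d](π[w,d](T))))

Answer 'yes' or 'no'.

E1 stepwise |·|:
  T → 4
  π[w,d](T) → 4
  ρ[b/d](π[w,d](T)) → 4
  π[b](ρ[b/d](π[w,d](T))) → 4
  σ[b<5](π[b](ρ[b/d](π[w,d](T)))) → 4
E2 stepwise |·|:
  T → 4
  π[w,d](T) → 4
  ρ[b/d](π[w,d](T)) → 4
  π[b](ρ[b/d](π[w,d](T))) → 4
  σ[b>=5](π[b](ρ[b/d](π[w,d](T)))) → 0

E1 result:
b
1
2
3
3
E2 result:
b
(0 rows)
Witness: (1,) appears 1× in E1 but 0× in E2.

no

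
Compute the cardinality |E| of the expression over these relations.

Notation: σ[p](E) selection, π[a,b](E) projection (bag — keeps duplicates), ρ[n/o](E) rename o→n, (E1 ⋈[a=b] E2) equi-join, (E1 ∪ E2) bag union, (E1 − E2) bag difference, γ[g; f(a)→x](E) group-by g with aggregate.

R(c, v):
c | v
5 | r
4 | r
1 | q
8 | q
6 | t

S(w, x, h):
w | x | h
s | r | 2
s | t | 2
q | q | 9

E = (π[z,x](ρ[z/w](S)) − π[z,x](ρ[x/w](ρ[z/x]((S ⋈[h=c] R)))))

Subexpression sizes:
  S → 3
  ρ[z/w](S) → 3
  π[z,x](ρ[z/w](S)) → 3
  S → 3
  R → 5
  (S ⋈[h=c] R) → 0
  ρ[z/x]((S ⋈[h=c] R)) → 0
  ρ[x/w](ρ[z/x]((S ⋈[h=c] R))) → 0
  π[z,x](ρ[x/w](ρ[z/x]((S ⋈[h=c] R)))) → 0
  (π[z,x](ρ[z/w](S)) − π[z,x](ρ[x/w](ρ[z/x]((S ⋈[h=c] R))))) → 3

|E| = 3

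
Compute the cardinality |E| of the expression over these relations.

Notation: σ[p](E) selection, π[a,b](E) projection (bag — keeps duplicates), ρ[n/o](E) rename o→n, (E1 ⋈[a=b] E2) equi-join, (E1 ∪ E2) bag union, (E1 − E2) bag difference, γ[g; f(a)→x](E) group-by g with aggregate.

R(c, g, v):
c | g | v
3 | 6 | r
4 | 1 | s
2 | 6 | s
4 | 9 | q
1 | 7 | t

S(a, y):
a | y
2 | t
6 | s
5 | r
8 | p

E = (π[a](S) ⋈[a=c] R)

Per-node cardinality:
  S → 4
  π[a](S) → 4
  R → 5
  (π[a](S) ⋈[a=c] R) → 1

|E| = 1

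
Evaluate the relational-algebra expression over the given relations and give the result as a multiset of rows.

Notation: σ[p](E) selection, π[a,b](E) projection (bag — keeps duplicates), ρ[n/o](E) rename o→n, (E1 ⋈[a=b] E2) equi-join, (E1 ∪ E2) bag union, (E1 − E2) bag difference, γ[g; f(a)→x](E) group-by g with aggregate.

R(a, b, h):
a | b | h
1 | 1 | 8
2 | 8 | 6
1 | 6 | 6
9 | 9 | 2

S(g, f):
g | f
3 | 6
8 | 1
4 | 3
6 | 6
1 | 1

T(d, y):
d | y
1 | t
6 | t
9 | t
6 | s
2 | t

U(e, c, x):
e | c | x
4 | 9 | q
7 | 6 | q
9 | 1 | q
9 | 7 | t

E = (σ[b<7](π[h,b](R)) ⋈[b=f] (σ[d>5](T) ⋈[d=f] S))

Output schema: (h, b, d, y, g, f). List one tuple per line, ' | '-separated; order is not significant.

Subexpression sizes:
  R → 4
  π[h,b](R) → 4
  σ[b<7](π[h,b](R)) → 2
  T → 5
  σ[d>5](T) → 3
  S → 5
  (σ[d>5](T) ⋈[d=f] S) → 4
  (σ[b<7](π[h,b](R)) ⋈[b=f] (σ[d>5](T) ⋈[d=f] S)) → 4

== RESULT ==
h | b | d | y | g | f
6 | 6 | 6 | s | 3 | 6
6 | 6 | 6 | s | 6 | 6
6 | 6 | 6 | t | 3 | 6
6 | 6 | 6 | t | 6 | 6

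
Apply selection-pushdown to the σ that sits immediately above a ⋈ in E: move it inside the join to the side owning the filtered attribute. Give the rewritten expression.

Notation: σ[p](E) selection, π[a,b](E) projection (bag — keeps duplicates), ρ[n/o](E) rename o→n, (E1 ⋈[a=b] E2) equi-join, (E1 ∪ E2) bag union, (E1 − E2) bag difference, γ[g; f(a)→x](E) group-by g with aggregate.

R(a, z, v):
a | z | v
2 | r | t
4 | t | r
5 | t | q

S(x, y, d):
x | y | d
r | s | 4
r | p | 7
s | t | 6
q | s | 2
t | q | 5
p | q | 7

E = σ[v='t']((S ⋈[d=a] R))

σ filters on v, owned by the right side.
E' = (S ⋈[d=a] σ[v='t'](R))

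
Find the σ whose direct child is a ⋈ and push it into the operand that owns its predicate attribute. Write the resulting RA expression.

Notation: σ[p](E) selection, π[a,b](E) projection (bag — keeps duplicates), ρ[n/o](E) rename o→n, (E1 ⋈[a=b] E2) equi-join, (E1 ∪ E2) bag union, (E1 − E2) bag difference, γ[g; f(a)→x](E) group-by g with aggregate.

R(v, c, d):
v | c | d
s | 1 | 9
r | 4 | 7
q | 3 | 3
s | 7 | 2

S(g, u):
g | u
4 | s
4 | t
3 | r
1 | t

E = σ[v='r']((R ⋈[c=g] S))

σ filters on v, owned by the left side.
E' = (σ[v='r'](R) ⋈[c=g] S)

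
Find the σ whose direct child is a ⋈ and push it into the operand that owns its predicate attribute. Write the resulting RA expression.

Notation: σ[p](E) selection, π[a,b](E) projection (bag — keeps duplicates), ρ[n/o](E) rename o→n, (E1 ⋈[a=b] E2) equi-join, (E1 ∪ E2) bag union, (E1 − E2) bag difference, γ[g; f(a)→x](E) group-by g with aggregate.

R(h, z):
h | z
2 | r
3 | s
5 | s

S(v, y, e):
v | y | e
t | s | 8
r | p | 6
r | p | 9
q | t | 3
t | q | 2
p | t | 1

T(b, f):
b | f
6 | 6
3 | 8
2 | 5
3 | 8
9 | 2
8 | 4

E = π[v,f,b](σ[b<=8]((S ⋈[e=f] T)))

σ filters on b, owned by the right side.
E' = π[v,f,b]((S ⋈[e=f] σ[b<=8](T)))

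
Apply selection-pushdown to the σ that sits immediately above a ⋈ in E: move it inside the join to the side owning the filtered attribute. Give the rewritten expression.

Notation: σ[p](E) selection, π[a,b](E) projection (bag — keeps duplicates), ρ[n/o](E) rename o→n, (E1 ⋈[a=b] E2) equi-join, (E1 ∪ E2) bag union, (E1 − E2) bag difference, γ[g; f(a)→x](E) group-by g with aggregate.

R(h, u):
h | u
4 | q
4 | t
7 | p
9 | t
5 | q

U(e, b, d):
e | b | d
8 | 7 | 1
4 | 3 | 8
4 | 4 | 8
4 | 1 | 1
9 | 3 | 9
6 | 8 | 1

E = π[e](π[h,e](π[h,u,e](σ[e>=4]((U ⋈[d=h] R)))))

σ filters on e, owned by the left side.
E' = π[e](π[h,e](π[h,u,e]((σ[e>=4](U) ⋈[d=h] R))))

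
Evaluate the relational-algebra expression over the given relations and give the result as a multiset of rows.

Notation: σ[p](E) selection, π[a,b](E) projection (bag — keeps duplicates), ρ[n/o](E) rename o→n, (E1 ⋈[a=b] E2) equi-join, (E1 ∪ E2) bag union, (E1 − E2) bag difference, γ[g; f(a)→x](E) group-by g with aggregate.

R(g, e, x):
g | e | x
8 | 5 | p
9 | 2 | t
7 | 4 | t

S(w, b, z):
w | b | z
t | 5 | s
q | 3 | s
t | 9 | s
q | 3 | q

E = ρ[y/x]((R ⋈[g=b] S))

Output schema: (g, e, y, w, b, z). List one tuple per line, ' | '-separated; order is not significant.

Row counts bottom-up:
  R → 3
  S → 4
  (R ⋈[g=b] S) → 1
  ρ[y/x]((R ⋈[g=b] S)) → 1

== RESULT ==
g | e | y | w | b | z
9 | 2 | t | t | 9 | s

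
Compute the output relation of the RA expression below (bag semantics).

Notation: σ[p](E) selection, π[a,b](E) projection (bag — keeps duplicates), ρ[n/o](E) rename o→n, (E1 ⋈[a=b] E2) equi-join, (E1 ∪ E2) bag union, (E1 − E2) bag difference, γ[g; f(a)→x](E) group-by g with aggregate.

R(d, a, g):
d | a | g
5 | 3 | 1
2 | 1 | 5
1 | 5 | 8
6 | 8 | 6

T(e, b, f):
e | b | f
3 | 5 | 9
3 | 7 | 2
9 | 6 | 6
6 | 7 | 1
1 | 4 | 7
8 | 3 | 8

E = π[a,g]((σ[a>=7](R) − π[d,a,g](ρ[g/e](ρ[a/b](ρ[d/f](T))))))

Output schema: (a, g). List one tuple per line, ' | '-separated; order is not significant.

Per-node cardinality:
  R → 4
  σ[a>=7](R) → 1
  T → 6
  ρ[d/f](T) → 6
  ρ[a/b](ρ[d/f](T)) → 6
  ρ[g/e](ρ[a/b](ρ[d/f](T))) → 6
  π[d,a,g](ρ[g/e](ρ[a/b](ρ[d/f](T)))) → 6
  (σ[a>=7](R) − π[d,a,g](ρ[g/e](ρ[a/b](ρ[d/f](T))))) → 1
  π[a,g]((σ[a>=7](R) − π[d,a,g](ρ[g/e](ρ[a/b](ρ[d/f](T)))))) → 1

== RESULT ==
a | g
8 | 6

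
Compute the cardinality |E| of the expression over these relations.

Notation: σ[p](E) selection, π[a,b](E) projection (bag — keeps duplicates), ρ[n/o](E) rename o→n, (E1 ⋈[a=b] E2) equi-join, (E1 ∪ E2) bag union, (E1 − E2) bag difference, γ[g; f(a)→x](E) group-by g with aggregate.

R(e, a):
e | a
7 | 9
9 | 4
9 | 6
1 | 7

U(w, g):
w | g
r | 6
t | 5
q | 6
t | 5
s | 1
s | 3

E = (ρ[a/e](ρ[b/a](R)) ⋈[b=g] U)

Subexpression sizes:
  R → 4
  ρ[b/a](R) → 4
  ρ[a/e](ρ[b/a](R)) → 4
  U → 6
  (ρ[a/e](ρ[b/a](R)) ⋈[b=g] U) → 2

|E| = 2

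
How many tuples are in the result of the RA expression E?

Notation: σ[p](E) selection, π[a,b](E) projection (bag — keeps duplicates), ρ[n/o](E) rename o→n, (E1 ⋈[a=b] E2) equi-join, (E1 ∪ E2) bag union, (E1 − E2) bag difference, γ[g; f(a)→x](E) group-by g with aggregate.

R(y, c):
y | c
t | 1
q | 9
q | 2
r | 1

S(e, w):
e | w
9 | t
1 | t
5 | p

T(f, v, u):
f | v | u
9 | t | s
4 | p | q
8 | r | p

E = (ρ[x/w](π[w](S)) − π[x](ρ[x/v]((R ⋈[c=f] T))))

Subexpression sizes:
  S → 3
  π[w](S) → 3
  ρ[x/w](π[w](S)) → 3
  R → 4
  T → 3
  (R ⋈[c=f] T) → 1
  ρ[x/v]((R ⋈[c=f] T)) → 1
  π[x](ρ[x/v]((R ⋈[c=f] T))) → 1
  (ρ[x/w](π[w](S)) − π[x](ρ[x/v]((R ⋈[c=f] T)))) → 2

|E| = 2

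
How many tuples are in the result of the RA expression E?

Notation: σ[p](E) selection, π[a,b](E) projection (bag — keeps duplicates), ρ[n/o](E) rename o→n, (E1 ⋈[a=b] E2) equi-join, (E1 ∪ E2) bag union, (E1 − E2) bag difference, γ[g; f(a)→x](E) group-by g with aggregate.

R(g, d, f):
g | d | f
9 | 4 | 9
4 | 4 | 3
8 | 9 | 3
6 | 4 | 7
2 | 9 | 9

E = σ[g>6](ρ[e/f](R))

Row counts bottom-up:
  R → 5
  ρ[e/f](R) → 5
  σ[g>6](ρ[e/f](R)) → 2

|E| = 2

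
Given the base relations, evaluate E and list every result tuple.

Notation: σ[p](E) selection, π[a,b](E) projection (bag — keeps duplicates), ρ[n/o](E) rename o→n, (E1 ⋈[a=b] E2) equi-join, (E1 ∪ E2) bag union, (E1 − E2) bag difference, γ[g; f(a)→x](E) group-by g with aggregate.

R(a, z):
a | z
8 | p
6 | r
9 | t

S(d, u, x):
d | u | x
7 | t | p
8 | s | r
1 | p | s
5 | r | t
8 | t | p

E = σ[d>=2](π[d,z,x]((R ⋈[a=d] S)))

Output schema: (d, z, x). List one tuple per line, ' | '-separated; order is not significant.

Row counts bottom-up:
  R → 3
  S → 5
  (R ⋈[a=d] S) → 2
  π[d,z,x]((R ⋈[a=d] S)) → 2
  σ[d>=2](π[d,z,x]((R ⋈[a=d] S))) → 2

== RESULT ==
d | z | x
8 | p | p
8 | p | r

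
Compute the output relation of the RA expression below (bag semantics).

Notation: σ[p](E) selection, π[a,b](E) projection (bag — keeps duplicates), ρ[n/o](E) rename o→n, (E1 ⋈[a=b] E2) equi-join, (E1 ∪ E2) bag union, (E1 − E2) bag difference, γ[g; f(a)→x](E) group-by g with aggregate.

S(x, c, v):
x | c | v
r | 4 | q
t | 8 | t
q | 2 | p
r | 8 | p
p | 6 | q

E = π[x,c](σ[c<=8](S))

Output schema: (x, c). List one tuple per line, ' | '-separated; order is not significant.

Row counts bottom-up:
  S → 5
  σ[c<=8](S) → 5
  π[x,c](σ[c<=8](S)) → 5

== RESULT ==
x | c
p | 6
q | 2
r | 4
r | 8
t | 8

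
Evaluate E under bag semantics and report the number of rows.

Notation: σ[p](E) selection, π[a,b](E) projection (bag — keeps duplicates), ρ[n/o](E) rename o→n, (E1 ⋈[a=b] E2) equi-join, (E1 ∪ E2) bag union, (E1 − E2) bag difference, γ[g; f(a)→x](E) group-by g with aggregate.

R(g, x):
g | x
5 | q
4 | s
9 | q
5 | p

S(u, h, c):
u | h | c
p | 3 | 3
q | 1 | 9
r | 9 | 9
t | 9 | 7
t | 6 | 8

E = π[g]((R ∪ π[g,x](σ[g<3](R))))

Row counts bottom-up:
  R → 4
  R → 4
  σ[g<3](R) → 0
  π[g,x](σ[g<3](R)) → 0
  (R ∪ π[g,x](σ[g<3](R))) → 4
  π[g]((R ∪ π[g,x](σ[g<3](R)))) → 4

|E| = 4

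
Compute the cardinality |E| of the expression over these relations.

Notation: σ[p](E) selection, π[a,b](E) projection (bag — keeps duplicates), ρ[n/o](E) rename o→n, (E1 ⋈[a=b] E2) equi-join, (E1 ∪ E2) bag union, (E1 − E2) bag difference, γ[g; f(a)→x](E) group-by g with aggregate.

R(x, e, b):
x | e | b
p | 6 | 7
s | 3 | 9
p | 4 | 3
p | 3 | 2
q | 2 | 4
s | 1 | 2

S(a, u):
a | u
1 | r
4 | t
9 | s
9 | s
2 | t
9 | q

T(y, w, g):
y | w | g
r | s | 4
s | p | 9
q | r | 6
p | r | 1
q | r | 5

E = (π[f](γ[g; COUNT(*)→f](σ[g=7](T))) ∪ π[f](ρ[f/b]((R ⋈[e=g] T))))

Stepwise |·|:
  T → 5
  σ[g=7](T) → 0
  γ[g; COUNT(*)→f](σ[g=7](T)) → 0
  π[f](γ[g; COUNT(*)→f](σ[g=7](T))) → 0
  R → 6
  T → 5
  (R ⋈[e=g] T) → 3
  ρ[f/b]((R ⋈[e=g] T)) → 3
  π[f](ρ[f/b]((R ⋈[e=g] T))) → 3
  (π[f](γ[g; COUNT(*)→f](σ[g=7](T))) ∪ π[f](ρ[f/b]((R ⋈[e=g] T)))) → 3

|E| = 3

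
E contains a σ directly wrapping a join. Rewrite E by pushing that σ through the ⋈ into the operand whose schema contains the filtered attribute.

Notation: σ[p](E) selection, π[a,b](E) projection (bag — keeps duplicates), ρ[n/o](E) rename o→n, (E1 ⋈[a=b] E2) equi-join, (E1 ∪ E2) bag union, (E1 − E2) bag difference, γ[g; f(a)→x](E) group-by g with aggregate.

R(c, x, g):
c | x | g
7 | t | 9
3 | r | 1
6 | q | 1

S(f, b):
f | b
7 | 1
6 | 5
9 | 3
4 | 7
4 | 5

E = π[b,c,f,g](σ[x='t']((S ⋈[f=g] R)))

σ filters on x, owned by the right side.
E' = π[b,c,f,g]((S ⋈[f=g] σ[x='t'](R)))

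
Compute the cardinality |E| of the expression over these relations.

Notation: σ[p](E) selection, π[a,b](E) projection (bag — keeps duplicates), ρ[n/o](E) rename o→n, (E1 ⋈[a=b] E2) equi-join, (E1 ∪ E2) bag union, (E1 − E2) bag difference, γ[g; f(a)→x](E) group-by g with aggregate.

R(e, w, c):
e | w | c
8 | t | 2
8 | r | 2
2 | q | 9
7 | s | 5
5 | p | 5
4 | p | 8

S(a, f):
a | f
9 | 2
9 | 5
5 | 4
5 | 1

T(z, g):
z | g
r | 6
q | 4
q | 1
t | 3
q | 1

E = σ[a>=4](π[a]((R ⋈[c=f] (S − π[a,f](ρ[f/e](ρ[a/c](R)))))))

Subexpression sizes:
  R → 6
  S → 4
  R → 6
  ρ[a/c](R) → 6
  ρ[f/e](ρ[a/c](R)) → 6
  π[a,f](ρ[f/e](ρ[a/c](R))) → 6
  (S − π[a,f](ρ[f/e](ρ[a/c](R)))) → 3
  (R ⋈[c=f] (S − π[a,f](ρ[f/e](ρ[a/c](R))))) → 2
  π[a]((R ⋈[c=f] (S − π[a,f](ρ[f/e](ρ[a/c](R)))))) → 2
  σ[a>=4](π[a]((R ⋈[c=f] (S − π[a,f](ρ[f/e](ρ[a/c](R))))))) → 2

|E| = 2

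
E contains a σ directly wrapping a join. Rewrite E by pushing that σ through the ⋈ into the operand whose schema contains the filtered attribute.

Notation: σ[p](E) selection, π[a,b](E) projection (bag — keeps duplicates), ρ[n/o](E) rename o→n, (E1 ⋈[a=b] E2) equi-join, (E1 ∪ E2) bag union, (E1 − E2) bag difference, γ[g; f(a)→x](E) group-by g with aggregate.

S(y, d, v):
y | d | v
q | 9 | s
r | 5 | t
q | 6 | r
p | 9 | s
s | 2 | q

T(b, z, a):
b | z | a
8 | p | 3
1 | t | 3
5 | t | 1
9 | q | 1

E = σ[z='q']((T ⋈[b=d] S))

σ filters on z, owned by the left side.
E' = (σ[z='q'](T) ⋈[b=d] S)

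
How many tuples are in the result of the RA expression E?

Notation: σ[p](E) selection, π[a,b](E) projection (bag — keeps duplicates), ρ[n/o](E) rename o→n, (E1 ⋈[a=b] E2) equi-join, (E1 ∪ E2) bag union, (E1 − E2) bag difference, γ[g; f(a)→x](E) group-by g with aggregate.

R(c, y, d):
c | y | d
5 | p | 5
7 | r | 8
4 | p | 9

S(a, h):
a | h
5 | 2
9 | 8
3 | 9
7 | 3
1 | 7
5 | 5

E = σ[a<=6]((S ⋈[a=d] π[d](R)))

Row counts bottom-up:
  S → 6
  R → 3
  π[d](R) → 3
  (S ⋈[a=d] π[d](R)) → 3
  σ[a<=6]((S ⋈[a=d] π[d](R))) → 2

|E| = 2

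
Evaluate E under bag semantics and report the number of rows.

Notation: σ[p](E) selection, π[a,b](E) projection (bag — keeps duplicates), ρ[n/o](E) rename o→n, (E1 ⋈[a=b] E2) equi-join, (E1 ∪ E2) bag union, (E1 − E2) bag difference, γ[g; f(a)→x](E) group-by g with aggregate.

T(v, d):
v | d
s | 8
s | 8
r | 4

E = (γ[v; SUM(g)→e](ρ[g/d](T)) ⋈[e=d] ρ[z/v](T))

Per-node cardinality:
  T → 3
  ρ[g/d](T) → 3
  γ[v; SUM(g)→e](ρ[g/d](T)) → 2
  T → 3
  ρ[z/v](T) → 3
  (γ[v; SUM(g)→e](ρ[g/d](T)) ⋈[e=d] ρ[z/v](T)) → 1

|E| = 1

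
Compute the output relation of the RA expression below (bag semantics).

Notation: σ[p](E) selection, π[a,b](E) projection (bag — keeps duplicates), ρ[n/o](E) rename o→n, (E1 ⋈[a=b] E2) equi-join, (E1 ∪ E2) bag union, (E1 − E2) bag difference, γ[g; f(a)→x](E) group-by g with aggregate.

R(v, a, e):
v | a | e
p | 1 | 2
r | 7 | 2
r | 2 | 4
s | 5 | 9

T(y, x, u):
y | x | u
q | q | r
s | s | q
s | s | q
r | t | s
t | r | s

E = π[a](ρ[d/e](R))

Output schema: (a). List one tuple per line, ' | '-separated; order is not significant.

Per-node cardinality:
  R → 4
  ρ[d/e](R) → 4
  π[a](ρ[d/e](R)) → 4

== RESULT ==
a
1
2
5
7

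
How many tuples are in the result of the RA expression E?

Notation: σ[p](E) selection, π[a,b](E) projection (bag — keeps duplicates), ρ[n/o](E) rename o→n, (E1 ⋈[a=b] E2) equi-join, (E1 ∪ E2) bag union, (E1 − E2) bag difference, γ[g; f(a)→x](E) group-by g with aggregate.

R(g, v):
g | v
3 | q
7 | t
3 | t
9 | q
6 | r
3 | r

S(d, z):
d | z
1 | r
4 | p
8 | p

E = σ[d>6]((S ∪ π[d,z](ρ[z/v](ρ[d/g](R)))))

Stepwise |·|:
  S → 3
  R → 6
  ρ[d/g](R) → 6
  ρ[z/v](ρ[d/g](R)) → 6
  π[d,z](ρ[z/v](ρ[d/g](R))) → 6
  (S ∪ π[d,z](ρ[z/v](ρ[d/g](R)))) → 9
  σ[d>6]((S ∪ π[d,z](ρ[z/v](ρ[d/g](R))))) → 3

|E| = 3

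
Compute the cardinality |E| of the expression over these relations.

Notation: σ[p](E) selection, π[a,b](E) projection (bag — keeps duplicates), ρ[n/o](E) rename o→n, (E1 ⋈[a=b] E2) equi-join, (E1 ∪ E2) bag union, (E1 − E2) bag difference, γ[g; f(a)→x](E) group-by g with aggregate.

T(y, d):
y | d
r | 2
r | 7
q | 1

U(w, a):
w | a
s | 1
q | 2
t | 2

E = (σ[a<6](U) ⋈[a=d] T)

Stepwise |·|:
  U → 3
  σ[a<6](U) → 3
  T → 3
  (σ[a<6](U) ⋈[a=d] T) → 3

|E| = 3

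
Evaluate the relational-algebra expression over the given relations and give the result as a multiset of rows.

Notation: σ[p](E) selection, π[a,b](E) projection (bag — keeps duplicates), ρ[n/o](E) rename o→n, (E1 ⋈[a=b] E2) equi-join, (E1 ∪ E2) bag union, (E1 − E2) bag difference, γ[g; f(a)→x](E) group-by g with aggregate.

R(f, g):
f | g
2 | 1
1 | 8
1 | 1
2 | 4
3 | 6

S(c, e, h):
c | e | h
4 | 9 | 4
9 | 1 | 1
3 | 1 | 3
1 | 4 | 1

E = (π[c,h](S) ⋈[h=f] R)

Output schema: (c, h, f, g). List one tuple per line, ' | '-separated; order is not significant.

Subexpression sizes:
  S → 4
  π[c,h](S) → 4
  R → 5
  (π[c,h](S) ⋈[h=f] R) → 5

== RESULT ==
c | h | f | g
1 | 1 | 1 | 1
1 | 1 | 1 | 8
3 | 3 | 3 | 6
9 | 1 | 1 | 1
9 | 1 | 1 | 8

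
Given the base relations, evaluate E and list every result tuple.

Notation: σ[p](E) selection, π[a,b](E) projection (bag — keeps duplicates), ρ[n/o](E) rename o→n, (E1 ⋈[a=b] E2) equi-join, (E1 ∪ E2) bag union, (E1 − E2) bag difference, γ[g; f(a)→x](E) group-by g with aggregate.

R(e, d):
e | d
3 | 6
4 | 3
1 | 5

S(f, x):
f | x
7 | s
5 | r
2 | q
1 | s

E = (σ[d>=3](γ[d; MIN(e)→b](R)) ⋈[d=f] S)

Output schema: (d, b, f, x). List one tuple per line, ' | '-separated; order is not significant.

Row counts bottom-up:
  R → 3
  γ[d; MIN(e)→b](R) → 3
  σ[d>=3](γ[d; MIN(e)→b](R)) → 3
  S → 4
  (σ[d>=3](γ[d; MIN(e)→b](R)) ⋈[d=f] S) → 1

== RESULT ==
d | b | f | x
5 | 1 | 5 | r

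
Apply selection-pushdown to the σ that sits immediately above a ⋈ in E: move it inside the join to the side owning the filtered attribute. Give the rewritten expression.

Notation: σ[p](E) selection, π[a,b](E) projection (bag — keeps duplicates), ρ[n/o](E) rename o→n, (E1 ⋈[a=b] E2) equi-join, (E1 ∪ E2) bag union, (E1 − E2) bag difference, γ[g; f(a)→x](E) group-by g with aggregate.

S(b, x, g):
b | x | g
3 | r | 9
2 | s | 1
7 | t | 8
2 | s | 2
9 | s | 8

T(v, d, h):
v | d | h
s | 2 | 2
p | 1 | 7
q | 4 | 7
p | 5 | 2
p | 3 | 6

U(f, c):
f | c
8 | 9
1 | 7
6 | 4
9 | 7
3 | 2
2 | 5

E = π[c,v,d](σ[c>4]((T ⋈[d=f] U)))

σ filters on c, owned by the right side.
E' = π[c,v,d]((T ⋈[d=f] σ[c>4](U)))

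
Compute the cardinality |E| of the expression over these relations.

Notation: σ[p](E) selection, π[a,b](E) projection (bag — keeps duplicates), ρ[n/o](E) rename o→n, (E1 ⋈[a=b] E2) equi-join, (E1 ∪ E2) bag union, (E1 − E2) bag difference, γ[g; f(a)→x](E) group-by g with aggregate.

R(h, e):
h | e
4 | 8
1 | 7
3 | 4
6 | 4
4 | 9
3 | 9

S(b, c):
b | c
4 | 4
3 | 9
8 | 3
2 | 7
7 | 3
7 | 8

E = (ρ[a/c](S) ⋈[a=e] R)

Row counts bottom-up:
  S → 6
  ρ[a/c](S) → 6
  R → 6
  (ρ[a/c](S) ⋈[a=e] R) → 6

|E| = 6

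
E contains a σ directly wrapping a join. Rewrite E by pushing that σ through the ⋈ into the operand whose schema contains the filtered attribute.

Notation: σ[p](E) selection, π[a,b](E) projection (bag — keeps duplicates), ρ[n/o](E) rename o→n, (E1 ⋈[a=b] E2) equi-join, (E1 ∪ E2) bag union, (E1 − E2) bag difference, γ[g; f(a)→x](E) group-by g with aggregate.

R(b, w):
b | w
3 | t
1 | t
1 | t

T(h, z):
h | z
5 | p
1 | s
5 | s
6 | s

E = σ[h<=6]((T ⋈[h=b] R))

σ filters on h, owned by the left side.
E' = (σ[h<=6](T) ⋈[h=b] R)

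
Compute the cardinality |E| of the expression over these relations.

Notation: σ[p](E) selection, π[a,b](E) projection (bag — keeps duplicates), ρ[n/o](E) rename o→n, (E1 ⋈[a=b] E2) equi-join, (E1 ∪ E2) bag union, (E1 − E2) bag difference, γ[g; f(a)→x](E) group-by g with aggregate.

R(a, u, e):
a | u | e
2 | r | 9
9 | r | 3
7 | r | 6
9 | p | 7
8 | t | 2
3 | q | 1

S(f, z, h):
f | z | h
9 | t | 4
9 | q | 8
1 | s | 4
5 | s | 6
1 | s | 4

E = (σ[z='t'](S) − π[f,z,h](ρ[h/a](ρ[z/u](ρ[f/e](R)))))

Stepwise |·|:
  S → 5
  σ[z='t'](S) → 1
  R → 6
  ρ[f/e](R) → 6
  ρ[z/u](ρ[f/e](R)) → 6
  ρ[h/a](ρ[z/u](ρ[f/e](R))) → 6
  π[f,z,h](ρ[h/a](ρ[z/u](ρ[f/e](R)))) → 6
  (σ[z='t'](S) − π[f,z,h](ρ[h/a](ρ[z/u](ρ[f/e](R))))) → 1

|E| = 1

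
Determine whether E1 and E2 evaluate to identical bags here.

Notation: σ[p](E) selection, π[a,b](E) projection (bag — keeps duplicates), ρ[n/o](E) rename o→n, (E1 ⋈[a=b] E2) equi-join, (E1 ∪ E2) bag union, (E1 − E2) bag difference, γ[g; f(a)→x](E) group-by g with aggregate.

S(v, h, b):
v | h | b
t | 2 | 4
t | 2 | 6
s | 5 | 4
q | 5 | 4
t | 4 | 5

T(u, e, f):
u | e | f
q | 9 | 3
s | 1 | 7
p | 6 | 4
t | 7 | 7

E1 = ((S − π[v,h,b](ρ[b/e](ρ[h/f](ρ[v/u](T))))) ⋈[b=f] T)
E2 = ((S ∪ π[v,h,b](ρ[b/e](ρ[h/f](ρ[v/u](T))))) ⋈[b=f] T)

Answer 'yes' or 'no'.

E1 stepwise |·|:
  S → 5
  T → 4
  ρ[v/u](T) → 4
  ρ[h/f](ρ[v/u](T)) → 4
  ρ[b/e](ρ[h/f](ρ[v/u](T))) → 4
  π[v,h,b](ρ[b/e](ρ[h/f](ρ[v/u](T)))) → 4
  (S − π[v,h,b](ρ[b/e](ρ[h/f](ρ[v/u](T))))) → 5
  T → 4
  ((S − π[v,h,b](ρ[b/e](ρ[h/f](ρ[v/u](T))))) ⋈[b=f] T) → 3
E2 stepwise |·|:
  S → 5
  T → 4
  ρ[v/u](T) → 4
  ρ[h/f](ρ[v/u](T)) → 4
  ρ[b/e](ρ[h/f](ρ[v/u](T))) → 4
  π[v,h,b](ρ[b/e](ρ[h/f](ρ[v/u](T)))) → 4
  (S ∪ π[v,h,b](ρ[b/e](ρ[h/f](ρ[v/u](T))))) → 9
  T → 4
  ((S ∪ π[v,h,b](ρ[b/e](ρ[h/f](ρ[v/u](T))))) ⋈[b=f] T) → 5

E1 result:
v | h | b | u | e | f
q | 5 | 4 | p | 6 | 4
s | 5 | 4 | p | 6 | 4
t | 2 | 4 | p | 6 | 4
E2 result:
v | h | b | u | e | f
q | 5 | 4 | p | 6 | 4
s | 5 | 4 | p | 6 | 4
t | 2 | 4 | p | 6 | 4
t | 7 | 7 | s | 1 | 7
t | 7 | 7 | t | 7 | 7
Witness: ('t', 7, 7, 's', 1, 7) appears 0× in E1 but 1× in E2.

no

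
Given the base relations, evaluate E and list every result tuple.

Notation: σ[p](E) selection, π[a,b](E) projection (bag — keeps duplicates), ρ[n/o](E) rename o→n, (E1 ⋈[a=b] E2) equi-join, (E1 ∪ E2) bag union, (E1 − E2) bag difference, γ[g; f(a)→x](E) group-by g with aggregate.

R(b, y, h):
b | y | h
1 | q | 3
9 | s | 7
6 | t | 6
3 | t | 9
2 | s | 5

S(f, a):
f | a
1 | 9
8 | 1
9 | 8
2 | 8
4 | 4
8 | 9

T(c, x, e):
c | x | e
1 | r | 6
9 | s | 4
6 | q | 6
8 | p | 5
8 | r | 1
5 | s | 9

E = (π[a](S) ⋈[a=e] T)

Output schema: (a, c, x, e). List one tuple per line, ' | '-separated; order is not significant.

Row counts bottom-up:
  S → 6
  π[a](S) → 6
  T → 6
  (π[a](S) ⋈[a=e] T) → 4

== RESULT ==
a | c | x | e
1 | 8 | r | 1
4 | 9 | s | 4
9 | 5 | s | 9
9 | 5 | s | 9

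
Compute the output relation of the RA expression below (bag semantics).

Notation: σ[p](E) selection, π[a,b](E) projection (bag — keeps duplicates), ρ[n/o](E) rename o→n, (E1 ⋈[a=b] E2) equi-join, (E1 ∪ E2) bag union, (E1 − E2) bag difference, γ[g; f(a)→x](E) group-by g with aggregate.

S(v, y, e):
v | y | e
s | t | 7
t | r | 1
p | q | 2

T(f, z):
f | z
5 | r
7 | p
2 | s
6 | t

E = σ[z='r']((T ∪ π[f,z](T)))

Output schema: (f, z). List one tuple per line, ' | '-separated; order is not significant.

Stepwise |·|:
  T → 4
  T → 4
  π[f,z](T) → 4
  (T ∪ π[f,z](T)) → 8
  σ[z='r']((T ∪ π[f,z](T))) → 2

== RESULT ==
f | z
5 | r
5 | r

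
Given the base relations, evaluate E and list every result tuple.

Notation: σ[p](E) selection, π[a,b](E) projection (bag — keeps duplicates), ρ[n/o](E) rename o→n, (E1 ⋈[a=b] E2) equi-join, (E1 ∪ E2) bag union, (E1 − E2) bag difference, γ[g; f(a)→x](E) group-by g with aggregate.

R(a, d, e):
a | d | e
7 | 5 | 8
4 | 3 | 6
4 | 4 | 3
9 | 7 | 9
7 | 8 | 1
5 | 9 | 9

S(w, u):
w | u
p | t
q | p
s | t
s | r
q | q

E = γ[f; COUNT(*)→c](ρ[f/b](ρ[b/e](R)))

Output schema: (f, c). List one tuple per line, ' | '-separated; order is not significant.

Row counts bottom-up:
  R → 6
  ρ[b/e](R) → 6
  ρ[f/b](ρ[b/e](R)) → 6
  γ[f; COUNT(*)→c](ρ[f/b](ρ[b/e](R))) → 5

== RESULT ==
f | c
1 | 1
3 | 1
6 | 1
8 | 1
9 | 2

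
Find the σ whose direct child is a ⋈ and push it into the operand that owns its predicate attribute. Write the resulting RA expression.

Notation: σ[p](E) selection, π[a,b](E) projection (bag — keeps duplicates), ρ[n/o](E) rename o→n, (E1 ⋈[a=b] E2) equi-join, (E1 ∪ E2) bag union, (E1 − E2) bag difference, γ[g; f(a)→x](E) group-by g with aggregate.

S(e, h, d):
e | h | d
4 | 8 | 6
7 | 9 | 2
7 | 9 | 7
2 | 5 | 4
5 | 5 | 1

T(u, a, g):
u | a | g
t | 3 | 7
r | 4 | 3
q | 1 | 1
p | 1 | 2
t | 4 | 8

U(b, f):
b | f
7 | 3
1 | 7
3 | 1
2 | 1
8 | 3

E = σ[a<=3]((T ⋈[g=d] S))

σ filters on a, owned by the left side.
E' = (σ[a<=3](T) ⋈[g=d] S)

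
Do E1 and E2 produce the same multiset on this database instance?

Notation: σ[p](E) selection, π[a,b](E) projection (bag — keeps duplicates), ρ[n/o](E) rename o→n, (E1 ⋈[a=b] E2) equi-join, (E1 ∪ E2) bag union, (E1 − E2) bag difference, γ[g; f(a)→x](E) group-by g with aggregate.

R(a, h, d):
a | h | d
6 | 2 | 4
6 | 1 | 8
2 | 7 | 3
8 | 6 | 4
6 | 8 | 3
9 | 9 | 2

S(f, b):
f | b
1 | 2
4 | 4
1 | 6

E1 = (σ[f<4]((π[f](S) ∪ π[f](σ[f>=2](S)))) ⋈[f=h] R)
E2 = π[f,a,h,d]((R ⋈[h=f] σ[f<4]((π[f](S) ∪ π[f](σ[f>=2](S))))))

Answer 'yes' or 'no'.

E1 subexpression sizes:
  S → 3
  π[f](S) → 3
  S → 3
  σ[f>=2](S) → 1
  π[f](σ[f>=2](S)) → 1
  (π[f](S) ∪ π[f](σ[f>=2](S))) → 4
  σ[f<4]((π[f](S) ∪ π[f](σ[f>=2](S)))) → 2
  R → 6
  (σ[f<4]((π[f](S) ∪ π[f](σ[f>=2](S)))) ⋈[f=h] R) → 2
E2 subexpression sizes:
  R → 6
  S → 3
  π[f](S) → 3
  S → 3
  σ[f>=2](S) → 1
  π[f](σ[f>=2](S)) → 1
  (π[f](S) ∪ π[f](σ[f>=2](S))) → 4
  σ[f<4]((π[f](S) ∪ π[f](σ[f>=2](S)))) → 2
  (R ⋈[h=f] σ[f<4]((π[f](S) ∪ π[f](σ[f>=2](S))))) → 2
  π[f,a,h,d]((R ⋈[h=f] σ[f<4]((π[f](S) ∪ π[f](σ[f>=2](S)))))) → 2

E1 and E2 produce the same multiset:
f | a | h | d
1 | 6 | 1 | 8
1 | 6 | 1 | 8

yes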